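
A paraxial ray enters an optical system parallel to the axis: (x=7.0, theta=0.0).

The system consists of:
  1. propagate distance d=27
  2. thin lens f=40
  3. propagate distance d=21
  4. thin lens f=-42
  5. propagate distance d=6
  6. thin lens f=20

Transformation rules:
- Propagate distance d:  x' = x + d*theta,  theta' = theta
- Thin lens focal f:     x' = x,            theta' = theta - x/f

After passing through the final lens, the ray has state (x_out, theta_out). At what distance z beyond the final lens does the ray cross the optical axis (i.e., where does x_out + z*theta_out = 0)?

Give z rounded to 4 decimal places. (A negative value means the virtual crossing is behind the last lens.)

Initial: x=7.0000 theta=0.0000
After 1 (propagate distance d=27): x=7.0000 theta=0.0000
After 2 (thin lens f=40): x=7.0000 theta=-0.1750
After 3 (propagate distance d=21): x=3.3250 theta=-0.1750
After 4 (thin lens f=-42): x=3.3250 theta=-23/240 (≈-0.0958)
After 5 (propagate distance d=6): x=2.7500 theta=-23/240 (≈-0.0958)
After 6 (thin lens f=20): x=2.7500 theta=-7/30 (≈-0.2333)
z_focus = -x_out/theta_out = -(2.7500)/(-7/30) = 165/14 ≈ 11.7857
Rounded to 4 decimal places: z = 11.7857

Answer: 11.7857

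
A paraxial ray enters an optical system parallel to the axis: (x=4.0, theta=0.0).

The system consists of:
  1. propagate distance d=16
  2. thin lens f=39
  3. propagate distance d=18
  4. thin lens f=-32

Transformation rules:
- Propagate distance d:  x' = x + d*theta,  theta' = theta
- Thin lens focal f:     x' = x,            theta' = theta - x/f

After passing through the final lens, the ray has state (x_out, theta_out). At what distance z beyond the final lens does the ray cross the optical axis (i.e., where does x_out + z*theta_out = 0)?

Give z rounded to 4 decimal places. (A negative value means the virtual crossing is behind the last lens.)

Initial: x=4.0000 theta=0.0000
After 1 (propagate distance d=16): x=4.0000 theta=0.0000
After 2 (thin lens f=39): x=4.0000 theta=-4/39 (≈-0.1026)
After 3 (propagate distance d=18): x=28/13 (≈2.1538) theta=-4/39 (≈-0.1026)
After 4 (thin lens f=-32): x=28/13 (≈2.1538) theta=-11/312 (≈-0.0353)
z_focus = -x_out/theta_out = -(28/13)/(-11/312) = 672/11 ≈ 61.0909
Rounded to 4 decimal places: z = 61.0909

Answer: 61.0909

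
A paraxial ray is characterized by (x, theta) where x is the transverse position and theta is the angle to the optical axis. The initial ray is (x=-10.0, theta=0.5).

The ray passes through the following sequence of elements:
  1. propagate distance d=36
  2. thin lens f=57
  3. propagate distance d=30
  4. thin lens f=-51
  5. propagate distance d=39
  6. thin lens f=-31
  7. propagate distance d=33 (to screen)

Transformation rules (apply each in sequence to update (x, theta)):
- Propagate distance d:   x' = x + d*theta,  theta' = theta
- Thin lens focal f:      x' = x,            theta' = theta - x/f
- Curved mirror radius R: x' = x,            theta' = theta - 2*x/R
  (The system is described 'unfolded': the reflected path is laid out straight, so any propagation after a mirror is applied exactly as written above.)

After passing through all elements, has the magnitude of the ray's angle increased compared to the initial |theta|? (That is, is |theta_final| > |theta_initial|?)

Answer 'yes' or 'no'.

Answer: yes

Derivation:
Initial: x=-10.0000 theta=0.5000
After 1 (propagate distance d=36): x=8.0000 theta=0.5000
After 2 (thin lens f=57): x=8.0000 theta=41/114 (≈0.3596)
After 3 (propagate distance d=30): x=357/19 (≈18.7895) theta=41/114 (≈0.3596)
After 4 (thin lens f=-51): x=357/19 (≈18.7895) theta=83/114 (≈0.7281)
After 5 (propagate distance d=39): x=1793/38 (≈47.1842) theta=83/114 (≈0.7281)
After 6 (thin lens f=-31): x=1793/38 (≈47.1842) theta=3976/1767 (≈2.2501)
After 7 (propagate distance d=33 (to screen)): x=143055/1178 (≈121.4389) theta=3976/1767 (≈2.2501)
|theta_initial|=0.5000 |theta_final|=3976/1767 (≈2.2501) -> increased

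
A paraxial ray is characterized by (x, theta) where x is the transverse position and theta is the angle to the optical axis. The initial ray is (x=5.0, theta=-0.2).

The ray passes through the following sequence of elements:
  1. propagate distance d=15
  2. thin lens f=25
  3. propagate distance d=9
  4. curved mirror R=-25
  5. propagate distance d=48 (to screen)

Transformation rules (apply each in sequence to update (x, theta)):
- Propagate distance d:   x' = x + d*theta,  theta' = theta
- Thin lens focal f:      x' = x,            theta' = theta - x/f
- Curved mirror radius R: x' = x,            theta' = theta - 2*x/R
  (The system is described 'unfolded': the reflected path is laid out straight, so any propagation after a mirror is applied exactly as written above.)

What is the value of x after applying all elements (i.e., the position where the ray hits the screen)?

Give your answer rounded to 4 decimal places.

Initial: x=5.0000 theta=-0.2000
After 1 (propagate distance d=15): x=2.0000 theta=-0.2000
After 2 (thin lens f=25): x=2.0000 theta=-0.2800
After 3 (propagate distance d=9): x=-0.5200 theta=-0.2800
After 4 (curved mirror R=-25): x=-0.5200 theta=-0.3216
After 5 (propagate distance d=48 (to screen)): x=-15.9568 theta=-0.3216
Rounded to 4 decimal places: x = -15.9568

Answer: -15.9568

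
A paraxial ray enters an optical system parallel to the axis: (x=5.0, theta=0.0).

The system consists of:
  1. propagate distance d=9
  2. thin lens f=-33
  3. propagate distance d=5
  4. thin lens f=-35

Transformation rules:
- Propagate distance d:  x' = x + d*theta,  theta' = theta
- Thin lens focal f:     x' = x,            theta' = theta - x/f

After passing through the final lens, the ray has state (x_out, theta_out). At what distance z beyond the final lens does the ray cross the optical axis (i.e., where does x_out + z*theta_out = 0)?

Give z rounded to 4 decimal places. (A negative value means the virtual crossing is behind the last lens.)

Initial: x=5.0000 theta=0.0000
After 1 (propagate distance d=9): x=5.0000 theta=0.0000
After 2 (thin lens f=-33): x=5.0000 theta=5/33 (≈0.1515)
After 3 (propagate distance d=5): x=190/33 (≈5.7576) theta=5/33 (≈0.1515)
After 4 (thin lens f=-35): x=190/33 (≈5.7576) theta=73/231 (≈0.3160)
z_focus = -x_out/theta_out = -(190/33)/(73/231) = -1330/73 ≈ -18.2192
Rounded to 4 decimal places: z = -18.2192

Answer: -18.2192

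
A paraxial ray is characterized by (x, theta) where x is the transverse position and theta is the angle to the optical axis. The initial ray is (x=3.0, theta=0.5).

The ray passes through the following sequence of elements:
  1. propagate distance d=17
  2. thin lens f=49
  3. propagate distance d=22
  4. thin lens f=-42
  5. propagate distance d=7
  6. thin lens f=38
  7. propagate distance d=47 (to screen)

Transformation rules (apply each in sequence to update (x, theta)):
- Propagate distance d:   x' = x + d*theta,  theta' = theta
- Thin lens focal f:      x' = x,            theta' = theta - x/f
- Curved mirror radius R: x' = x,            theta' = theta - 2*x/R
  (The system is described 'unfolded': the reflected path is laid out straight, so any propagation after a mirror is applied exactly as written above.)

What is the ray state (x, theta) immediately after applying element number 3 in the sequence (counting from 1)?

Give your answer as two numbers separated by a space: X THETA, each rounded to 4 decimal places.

Answer: 17.3367 0.2653

Derivation:
Initial: x=3.0000 theta=0.5000
After 1 (propagate distance d=17): x=11.5000 theta=0.5000
After 2 (thin lens f=49): x=11.5000 theta=13/49 (≈0.2653)
After 3 (propagate distance d=22): x=1699/98 (≈17.3367) theta=13/49 (≈0.2653)
Rounded to 4 decimal places: x = 17.3367, theta = 0.2653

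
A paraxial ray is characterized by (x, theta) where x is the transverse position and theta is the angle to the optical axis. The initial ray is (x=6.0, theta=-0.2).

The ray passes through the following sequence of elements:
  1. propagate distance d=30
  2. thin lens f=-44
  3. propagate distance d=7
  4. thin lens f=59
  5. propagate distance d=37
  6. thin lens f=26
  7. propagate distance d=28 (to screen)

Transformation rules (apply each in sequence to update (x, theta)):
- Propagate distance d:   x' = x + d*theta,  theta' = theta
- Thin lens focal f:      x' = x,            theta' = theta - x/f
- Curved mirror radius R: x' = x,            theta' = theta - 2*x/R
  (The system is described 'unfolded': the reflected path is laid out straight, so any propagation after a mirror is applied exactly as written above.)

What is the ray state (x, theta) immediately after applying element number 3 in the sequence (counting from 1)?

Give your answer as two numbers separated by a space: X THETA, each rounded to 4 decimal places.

Answer: -1.4000 -0.2000

Derivation:
Initial: x=6.0000 theta=-0.2000
After 1 (propagate distance d=30): x=0.0000 theta=-0.2000
After 2 (thin lens f=-44): x=0.0000 theta=-0.2000
After 3 (propagate distance d=7): x=-1.4000 theta=-0.2000
Rounded to 4 decimal places: x = -1.4000, theta = -0.2000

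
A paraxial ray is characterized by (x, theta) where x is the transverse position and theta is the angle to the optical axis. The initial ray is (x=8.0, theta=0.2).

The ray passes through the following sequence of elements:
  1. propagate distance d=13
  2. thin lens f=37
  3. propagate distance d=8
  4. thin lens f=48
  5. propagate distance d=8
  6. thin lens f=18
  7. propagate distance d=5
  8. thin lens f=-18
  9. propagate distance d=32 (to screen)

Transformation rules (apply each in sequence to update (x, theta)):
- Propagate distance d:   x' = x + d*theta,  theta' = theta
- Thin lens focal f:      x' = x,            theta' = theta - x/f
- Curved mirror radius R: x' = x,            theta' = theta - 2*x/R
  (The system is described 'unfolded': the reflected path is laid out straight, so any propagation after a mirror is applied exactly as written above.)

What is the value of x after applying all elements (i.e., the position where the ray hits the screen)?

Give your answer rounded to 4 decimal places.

Answer: -11.7133

Derivation:
Initial: x=8.0000 theta=0.2000
After 1 (propagate distance d=13): x=10.6000 theta=0.2000
After 2 (thin lens f=37): x=10.6000 theta=-16/185 (≈-0.0865)
After 3 (propagate distance d=8): x=1833/185 (≈9.9081) theta=-16/185 (≈-0.0865)
After 4 (thin lens f=48): x=1833/185 (≈9.9081) theta=-867/2960 (≈-0.2929)
After 5 (propagate distance d=8): x=2799/370 (≈7.5649) theta=-867/2960 (≈-0.2929)
After 6 (thin lens f=18): x=2799/370 (≈7.5649) theta=-2111/2960 (≈-0.7132)
After 7 (propagate distance d=5): x=11837/2960 (≈3.9990) theta=-2111/2960 (≈-0.7132)
After 8 (thin lens f=-18): x=11837/2960 (≈3.9990) theta=-26161/53280 (≈-0.4910)
After 9 (propagate distance d=32 (to screen)): x=-312043/26640 (≈-11.7133) theta=-26161/53280 (≈-0.4910)
Rounded to 4 decimal places: x = -11.7133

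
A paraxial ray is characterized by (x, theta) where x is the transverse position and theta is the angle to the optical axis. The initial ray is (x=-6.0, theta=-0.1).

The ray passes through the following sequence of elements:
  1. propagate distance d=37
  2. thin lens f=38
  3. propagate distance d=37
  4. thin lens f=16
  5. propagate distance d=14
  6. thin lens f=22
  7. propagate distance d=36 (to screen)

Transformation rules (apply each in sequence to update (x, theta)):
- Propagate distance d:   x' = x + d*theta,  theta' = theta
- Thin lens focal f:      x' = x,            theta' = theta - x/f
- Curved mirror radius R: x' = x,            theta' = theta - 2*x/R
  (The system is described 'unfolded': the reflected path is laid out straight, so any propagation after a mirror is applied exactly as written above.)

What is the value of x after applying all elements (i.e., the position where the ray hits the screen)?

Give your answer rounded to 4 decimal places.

Initial: x=-6.0000 theta=-0.1000
After 1 (propagate distance d=37): x=-9.7000 theta=-0.1000
After 2 (thin lens f=38): x=-9.7000 theta=59/380 (≈0.1553)
After 3 (propagate distance d=37): x=-1503/380 (≈-3.9553) theta=59/380 (≈0.1553)
After 4 (thin lens f=16): x=-1503/380 (≈-3.9553) theta=2447/6080 (≈0.4025)
After 5 (propagate distance d=14): x=1021/608 (≈1.6793) theta=2447/6080 (≈0.4025)
After 6 (thin lens f=22): x=1021/608 (≈1.6793) theta=287/880 (≈0.3261)
After 7 (propagate distance d=36 (to screen)): x=448771/33440 (≈13.4202) theta=287/880 (≈0.3261)
Rounded to 4 decimal places: x = 13.4202

Answer: 13.4202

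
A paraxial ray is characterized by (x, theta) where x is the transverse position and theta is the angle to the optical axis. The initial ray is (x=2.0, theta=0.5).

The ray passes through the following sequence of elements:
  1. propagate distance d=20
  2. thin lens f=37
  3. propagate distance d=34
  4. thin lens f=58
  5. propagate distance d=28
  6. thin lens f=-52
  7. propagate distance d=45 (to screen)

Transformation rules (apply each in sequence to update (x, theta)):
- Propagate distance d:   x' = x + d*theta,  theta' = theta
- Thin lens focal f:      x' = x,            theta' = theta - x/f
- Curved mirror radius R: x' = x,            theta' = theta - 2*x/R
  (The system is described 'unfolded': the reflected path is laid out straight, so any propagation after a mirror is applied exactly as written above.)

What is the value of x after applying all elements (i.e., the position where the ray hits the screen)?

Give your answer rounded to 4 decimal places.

Answer: 20.4778

Derivation:
Initial: x=2.0000 theta=0.5000
After 1 (propagate distance d=20): x=12.0000 theta=0.5000
After 2 (thin lens f=37): x=12.0000 theta=13/74 (≈0.1757)
After 3 (propagate distance d=34): x=665/37 (≈17.9730) theta=13/74 (≈0.1757)
After 4 (thin lens f=58): x=665/37 (≈17.9730) theta=-144/1073 (≈-0.1342)
After 5 (propagate distance d=28): x=15253/1073 (≈14.2153) theta=-144/1073 (≈-0.1342)
After 6 (thin lens f=-52): x=15253/1073 (≈14.2153) theta=7765/55796 (≈0.1392)
After 7 (propagate distance d=45 (to screen)): x=1142581/55796 (≈20.4778) theta=7765/55796 (≈0.1392)
Rounded to 4 decimal places: x = 20.4778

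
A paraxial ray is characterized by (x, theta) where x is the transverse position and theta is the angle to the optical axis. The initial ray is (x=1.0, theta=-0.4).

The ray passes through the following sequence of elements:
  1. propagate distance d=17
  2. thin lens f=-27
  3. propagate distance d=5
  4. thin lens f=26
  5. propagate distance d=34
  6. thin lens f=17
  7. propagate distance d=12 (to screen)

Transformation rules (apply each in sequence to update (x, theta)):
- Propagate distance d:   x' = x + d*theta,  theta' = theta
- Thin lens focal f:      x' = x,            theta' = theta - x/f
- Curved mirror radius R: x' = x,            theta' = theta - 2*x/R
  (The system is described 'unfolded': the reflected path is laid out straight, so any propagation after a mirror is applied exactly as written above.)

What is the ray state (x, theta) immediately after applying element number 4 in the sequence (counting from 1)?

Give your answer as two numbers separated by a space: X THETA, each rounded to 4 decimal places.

Initial: x=1.0000 theta=-0.4000
After 1 (propagate distance d=17): x=-5.8000 theta=-0.4000
After 2 (thin lens f=-27): x=-5.8000 theta=-83/135 (≈-0.6148)
After 3 (propagate distance d=5): x=-1198/135 (≈-8.8741) theta=-83/135 (≈-0.6148)
After 4 (thin lens f=26): x=-1198/135 (≈-8.8741) theta=-32/117 (≈-0.2735)
Rounded to 4 decimal places: x = -8.8741, theta = -0.2735

Answer: -8.8741 -0.2735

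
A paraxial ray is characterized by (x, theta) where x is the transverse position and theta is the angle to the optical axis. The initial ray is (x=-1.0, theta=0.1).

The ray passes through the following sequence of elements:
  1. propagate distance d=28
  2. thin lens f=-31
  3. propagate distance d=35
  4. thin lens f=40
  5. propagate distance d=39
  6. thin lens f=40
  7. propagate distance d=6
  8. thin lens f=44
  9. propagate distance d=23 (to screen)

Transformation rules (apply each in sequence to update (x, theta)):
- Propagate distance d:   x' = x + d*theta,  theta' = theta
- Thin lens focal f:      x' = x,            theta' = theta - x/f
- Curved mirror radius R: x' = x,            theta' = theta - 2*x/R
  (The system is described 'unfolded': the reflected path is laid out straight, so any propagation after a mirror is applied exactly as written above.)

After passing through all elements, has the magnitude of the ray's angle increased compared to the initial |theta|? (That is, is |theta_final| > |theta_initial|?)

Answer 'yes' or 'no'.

Answer: yes

Derivation:
Initial: x=-1.0000 theta=0.1000
After 1 (propagate distance d=28): x=1.8000 theta=0.1000
After 2 (thin lens f=-31): x=1.8000 theta=49/310 (≈0.1581)
After 3 (propagate distance d=35): x=2273/310 (≈7.3323) theta=49/310 (≈0.1581)
After 4 (thin lens f=40): x=2273/310 (≈7.3323) theta=-313/12400 (≈-0.0252)
After 5 (propagate distance d=39): x=78713/12400 (≈6.3478) theta=-313/12400 (≈-0.0252)
After 6 (thin lens f=40): x=78713/12400 (≈6.3478) theta=-2943/16000 (≈-0.1839)
After 7 (propagate distance d=6): x=1300561/248000 (≈5.2442) theta=-2943/16000 (≈-0.1839)
After 8 (thin lens f=44): x=1300561/248000 (≈5.2442) theta=-3307687/10912000 (≈-0.3031)
After 9 (propagate distance d=23 (to screen)): x=-18852117/10912000 (≈-1.7277) theta=-3307687/10912000 (≈-0.3031)
|theta_initial|=0.1000 |theta_final|=3307687/10912000 (≈0.3031) -> increased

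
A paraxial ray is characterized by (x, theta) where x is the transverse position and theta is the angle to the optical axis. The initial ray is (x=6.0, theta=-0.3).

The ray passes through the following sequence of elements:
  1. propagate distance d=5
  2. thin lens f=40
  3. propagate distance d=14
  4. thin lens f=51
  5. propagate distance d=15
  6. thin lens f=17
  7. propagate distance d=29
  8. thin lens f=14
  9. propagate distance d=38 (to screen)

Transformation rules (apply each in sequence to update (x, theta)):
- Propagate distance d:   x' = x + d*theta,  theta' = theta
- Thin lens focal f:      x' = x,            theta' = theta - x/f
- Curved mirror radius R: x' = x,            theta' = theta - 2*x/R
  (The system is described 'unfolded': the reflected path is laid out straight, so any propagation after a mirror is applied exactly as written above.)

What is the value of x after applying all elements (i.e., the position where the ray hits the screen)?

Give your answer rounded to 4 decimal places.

Initial: x=6.0000 theta=-0.3000
After 1 (propagate distance d=5): x=4.5000 theta=-0.3000
After 2 (thin lens f=40): x=4.5000 theta=-0.4125
After 3 (propagate distance d=14): x=-1.2750 theta=-0.4125
After 4 (thin lens f=51): x=-1.2750 theta=-0.3875
After 5 (propagate distance d=15): x=-7.0875 theta=-0.3875
After 6 (thin lens f=17): x=-7.0875 theta=1/34 (≈0.0294)
After 7 (propagate distance d=29): x=-8479/1360 (≈-6.2346) theta=1/34 (≈0.0294)
After 8 (thin lens f=14): x=-8479/1360 (≈-6.2346) theta=9039/19040 (≈0.4747)
After 9 (propagate distance d=38 (to screen)): x=28097/2380 (≈11.8055) theta=9039/19040 (≈0.4747)
Rounded to 4 decimal places: x = 11.8055

Answer: 11.8055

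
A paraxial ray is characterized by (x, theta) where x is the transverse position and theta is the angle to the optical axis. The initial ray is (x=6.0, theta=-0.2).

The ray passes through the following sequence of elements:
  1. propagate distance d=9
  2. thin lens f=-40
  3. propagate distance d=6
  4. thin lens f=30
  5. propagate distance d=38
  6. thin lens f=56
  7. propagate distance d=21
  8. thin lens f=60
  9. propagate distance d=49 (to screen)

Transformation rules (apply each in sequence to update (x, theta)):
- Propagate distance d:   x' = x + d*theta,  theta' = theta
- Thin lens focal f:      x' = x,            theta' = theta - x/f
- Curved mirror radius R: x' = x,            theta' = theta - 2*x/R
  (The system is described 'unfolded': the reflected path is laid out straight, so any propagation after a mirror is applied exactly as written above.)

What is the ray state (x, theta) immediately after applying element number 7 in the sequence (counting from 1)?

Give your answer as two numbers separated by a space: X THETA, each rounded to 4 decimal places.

Initial: x=6.0000 theta=-0.2000
After 1 (propagate distance d=9): x=4.2000 theta=-0.2000
After 2 (thin lens f=-40): x=4.2000 theta=-0.0950
After 3 (propagate distance d=6): x=3.6300 theta=-0.0950
After 4 (thin lens f=30): x=3.6300 theta=-0.2160
After 5 (propagate distance d=38): x=-4.5780 theta=-0.2160
After 6 (thin lens f=56): x=-4.5780 theta=-537/4000 (≈-0.1343)
After 7 (propagate distance d=21): x=-29589/4000 (≈-7.3973) theta=-537/4000 (≈-0.1343)
Rounded to 4 decimal places: x = -7.3973, theta = -0.1343

Answer: -7.3973 -0.1343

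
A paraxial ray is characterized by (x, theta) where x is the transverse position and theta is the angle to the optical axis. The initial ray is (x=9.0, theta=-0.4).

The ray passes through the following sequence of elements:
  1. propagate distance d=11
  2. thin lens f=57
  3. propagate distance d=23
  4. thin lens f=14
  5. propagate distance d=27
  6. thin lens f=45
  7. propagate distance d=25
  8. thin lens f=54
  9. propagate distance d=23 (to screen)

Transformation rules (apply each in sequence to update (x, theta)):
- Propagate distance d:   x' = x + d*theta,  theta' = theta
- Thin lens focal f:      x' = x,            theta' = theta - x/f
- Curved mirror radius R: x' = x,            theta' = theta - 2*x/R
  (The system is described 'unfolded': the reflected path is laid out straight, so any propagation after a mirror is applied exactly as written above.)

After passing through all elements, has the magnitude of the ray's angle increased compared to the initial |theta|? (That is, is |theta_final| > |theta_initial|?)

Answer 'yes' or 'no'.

Initial: x=9.0000 theta=-0.4000
After 1 (propagate distance d=11): x=4.6000 theta=-0.4000
After 2 (thin lens f=57): x=4.6000 theta=-137/285 (≈-0.4807)
After 3 (propagate distance d=23): x=-368/57 (≈-6.4561) theta=-137/285 (≈-0.4807)
After 4 (thin lens f=14): x=-368/57 (≈-6.4561) theta=-13/665 (≈-0.0195)
After 5 (propagate distance d=27): x=-13933/1995 (≈-6.9840) theta=-13/665 (≈-0.0195)
After 6 (thin lens f=45): x=-13933/1995 (≈-6.9840) theta=12178/89775 (≈0.1357)
After 7 (propagate distance d=25): x=-64507/17955 (≈-3.5927) theta=12178/89775 (≈0.1357)
After 8 (thin lens f=54): x=-64507/17955 (≈-3.5927) theta=140021/692550 (≈0.2022)
After 9 (propagate distance d=23 (to screen)): x=5126491/4847850 (≈1.0575) theta=140021/692550 (≈0.2022)
|theta_initial|=0.4000 |theta_final|=140021/692550 (≈0.2022) -> not increased

Answer: no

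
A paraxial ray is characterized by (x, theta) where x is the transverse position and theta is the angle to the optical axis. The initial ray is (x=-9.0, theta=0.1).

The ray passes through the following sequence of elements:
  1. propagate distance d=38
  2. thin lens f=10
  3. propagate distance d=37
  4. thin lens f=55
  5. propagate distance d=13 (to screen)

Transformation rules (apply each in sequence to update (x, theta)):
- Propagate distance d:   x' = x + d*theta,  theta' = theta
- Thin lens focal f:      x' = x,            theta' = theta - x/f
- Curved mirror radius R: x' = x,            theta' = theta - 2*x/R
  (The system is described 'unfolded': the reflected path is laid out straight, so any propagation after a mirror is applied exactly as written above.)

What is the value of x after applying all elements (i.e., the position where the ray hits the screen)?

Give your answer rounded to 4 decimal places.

Initial: x=-9.0000 theta=0.1000
After 1 (propagate distance d=38): x=-5.2000 theta=0.1000
After 2 (thin lens f=10): x=-5.2000 theta=0.6200
After 3 (propagate distance d=37): x=17.7400 theta=0.6200
After 4 (thin lens f=55): x=17.7400 theta=409/1375 (≈0.2975)
After 5 (propagate distance d=13 (to screen)): x=59419/2750 (≈21.6069) theta=409/1375 (≈0.2975)
Rounded to 4 decimal places: x = 21.6069

Answer: 21.6069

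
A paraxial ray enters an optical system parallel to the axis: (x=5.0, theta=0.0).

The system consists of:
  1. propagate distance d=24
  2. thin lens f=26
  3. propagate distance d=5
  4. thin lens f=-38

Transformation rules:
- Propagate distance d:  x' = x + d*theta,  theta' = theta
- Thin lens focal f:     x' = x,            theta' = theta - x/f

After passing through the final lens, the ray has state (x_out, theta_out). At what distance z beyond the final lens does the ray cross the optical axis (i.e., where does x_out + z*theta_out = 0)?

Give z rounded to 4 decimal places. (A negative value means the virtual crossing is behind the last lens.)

Initial: x=5.0000 theta=0.0000
After 1 (propagate distance d=24): x=5.0000 theta=0.0000
After 2 (thin lens f=26): x=5.0000 theta=-5/26 (≈-0.1923)
After 3 (propagate distance d=5): x=105/26 (≈4.0385) theta=-5/26 (≈-0.1923)
After 4 (thin lens f=-38): x=105/26 (≈4.0385) theta=-85/988 (≈-0.0860)
z_focus = -x_out/theta_out = -(105/26)/(-85/988) = 798/17 ≈ 46.9412
Rounded to 4 decimal places: z = 46.9412

Answer: 46.9412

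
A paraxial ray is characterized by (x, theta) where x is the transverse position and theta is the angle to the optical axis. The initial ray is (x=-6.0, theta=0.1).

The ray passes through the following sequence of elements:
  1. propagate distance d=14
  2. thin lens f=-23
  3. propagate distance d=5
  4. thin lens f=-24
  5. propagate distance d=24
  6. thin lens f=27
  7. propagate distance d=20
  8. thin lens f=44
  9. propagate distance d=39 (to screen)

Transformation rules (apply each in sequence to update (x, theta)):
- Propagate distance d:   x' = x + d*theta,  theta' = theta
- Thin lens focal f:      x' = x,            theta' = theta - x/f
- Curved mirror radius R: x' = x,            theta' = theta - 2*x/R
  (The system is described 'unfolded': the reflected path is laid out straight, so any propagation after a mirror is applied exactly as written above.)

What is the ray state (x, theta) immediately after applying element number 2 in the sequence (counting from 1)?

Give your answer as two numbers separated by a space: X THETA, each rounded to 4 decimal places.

Initial: x=-6.0000 theta=0.1000
After 1 (propagate distance d=14): x=-4.6000 theta=0.1000
After 2 (thin lens f=-23): x=-4.6000 theta=-0.1000
Rounded to 4 decimal places: x = -4.6000, theta = -0.1000

Answer: -4.6000 -0.1000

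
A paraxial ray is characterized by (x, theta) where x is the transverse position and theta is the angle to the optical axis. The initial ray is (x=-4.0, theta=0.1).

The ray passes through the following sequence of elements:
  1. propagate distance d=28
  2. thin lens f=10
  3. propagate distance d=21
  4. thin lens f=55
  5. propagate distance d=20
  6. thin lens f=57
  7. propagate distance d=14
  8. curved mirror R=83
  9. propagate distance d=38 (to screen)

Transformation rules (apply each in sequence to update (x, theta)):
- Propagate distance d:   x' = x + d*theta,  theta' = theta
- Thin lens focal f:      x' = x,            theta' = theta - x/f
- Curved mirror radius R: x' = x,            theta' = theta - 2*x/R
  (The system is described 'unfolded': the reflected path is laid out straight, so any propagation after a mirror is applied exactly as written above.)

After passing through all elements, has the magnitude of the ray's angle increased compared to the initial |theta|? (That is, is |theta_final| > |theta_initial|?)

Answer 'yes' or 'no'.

Answer: yes

Derivation:
Initial: x=-4.0000 theta=0.1000
After 1 (propagate distance d=28): x=-1.2000 theta=0.1000
After 2 (thin lens f=10): x=-1.2000 theta=0.2200
After 3 (propagate distance d=21): x=3.4200 theta=0.2200
After 4 (thin lens f=55): x=3.4200 theta=217/1375 (≈0.1578)
After 5 (propagate distance d=20): x=3617/550 (≈6.5764) theta=217/1375 (≈0.1578)
After 6 (thin lens f=57): x=3617/550 (≈6.5764) theta=6653/156750 (≈0.0424)
After 7 (propagate distance d=14): x=1123987/156750 (≈7.1706) theta=6653/156750 (≈0.0424)
After 8 (curved mirror R=83): x=1123987/156750 (≈7.1706) theta=-67831/520410 (≈-0.1303)
After 9 (propagate distance d=38 (to screen)): x=874287/394250 (≈2.2176) theta=-67831/520410 (≈-0.1303)
|theta_initial|=0.1000 |theta_final|=67831/520410 (≈0.1303) -> increased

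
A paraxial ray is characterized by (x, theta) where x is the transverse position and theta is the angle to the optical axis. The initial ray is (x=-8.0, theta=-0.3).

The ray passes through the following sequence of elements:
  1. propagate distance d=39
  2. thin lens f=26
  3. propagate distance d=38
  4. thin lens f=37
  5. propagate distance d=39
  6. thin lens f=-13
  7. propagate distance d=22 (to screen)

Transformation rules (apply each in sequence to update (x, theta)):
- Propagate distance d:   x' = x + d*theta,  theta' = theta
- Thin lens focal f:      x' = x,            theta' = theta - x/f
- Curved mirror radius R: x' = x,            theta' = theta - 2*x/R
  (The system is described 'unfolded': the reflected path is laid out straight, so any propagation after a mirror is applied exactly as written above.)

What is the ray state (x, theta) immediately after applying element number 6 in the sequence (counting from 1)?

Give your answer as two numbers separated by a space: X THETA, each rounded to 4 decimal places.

Initial: x=-8.0000 theta=-0.3000
After 1 (propagate distance d=39): x=-19.7000 theta=-0.3000
After 2 (thin lens f=26): x=-19.7000 theta=119/260 (≈0.4577)
After 3 (propagate distance d=38): x=-30/13 (≈-2.3077) theta=119/260 (≈0.4577)
After 4 (thin lens f=37): x=-30/13 (≈-2.3077) theta=5003/9620 (≈0.5201)
After 5 (propagate distance d=39): x=172917/9620 (≈17.9747) theta=5003/9620 (≈0.5201)
After 6 (thin lens f=-13): x=172917/9620 (≈17.9747) theta=59489/31265 (≈1.9027)
Rounded to 4 decimal places: x = 17.9747, theta = 1.9027

Answer: 17.9747 1.9027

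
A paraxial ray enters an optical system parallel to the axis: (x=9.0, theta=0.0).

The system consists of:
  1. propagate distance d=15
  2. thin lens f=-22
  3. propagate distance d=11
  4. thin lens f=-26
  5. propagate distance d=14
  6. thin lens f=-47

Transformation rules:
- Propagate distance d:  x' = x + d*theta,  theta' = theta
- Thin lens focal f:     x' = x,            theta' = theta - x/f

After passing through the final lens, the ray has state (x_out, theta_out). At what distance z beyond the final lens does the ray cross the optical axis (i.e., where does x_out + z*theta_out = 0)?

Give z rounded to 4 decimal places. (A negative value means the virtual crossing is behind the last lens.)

Answer: -17.7581

Derivation:
Initial: x=9.0000 theta=0.0000
After 1 (propagate distance d=15): x=9.0000 theta=0.0000
After 2 (thin lens f=-22): x=9.0000 theta=9/22 (≈0.4091)
After 3 (propagate distance d=11): x=13.5000 theta=9/22 (≈0.4091)
After 4 (thin lens f=-26): x=13.5000 theta=531/572 (≈0.9283)
After 5 (propagate distance d=14): x=3789/143 (≈26.4965) theta=531/572 (≈0.9283)
After 6 (thin lens f=-47): x=3789/143 (≈26.4965) theta=40113/26884 (≈1.4921)
z_focus = -x_out/theta_out = -(3789/143)/(40113/26884) = -79148/4457 ≈ -17.7581
Rounded to 4 decimal places: z = -17.7581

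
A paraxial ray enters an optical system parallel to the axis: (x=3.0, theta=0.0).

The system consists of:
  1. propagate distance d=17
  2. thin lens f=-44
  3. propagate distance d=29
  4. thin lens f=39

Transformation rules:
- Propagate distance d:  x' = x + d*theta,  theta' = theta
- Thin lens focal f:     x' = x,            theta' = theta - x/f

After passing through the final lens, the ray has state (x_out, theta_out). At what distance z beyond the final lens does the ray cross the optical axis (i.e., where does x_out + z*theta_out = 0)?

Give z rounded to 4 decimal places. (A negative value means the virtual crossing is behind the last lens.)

Answer: 83.7353

Derivation:
Initial: x=3.0000 theta=0.0000
After 1 (propagate distance d=17): x=3.0000 theta=0.0000
After 2 (thin lens f=-44): x=3.0000 theta=3/44 (≈0.0682)
After 3 (propagate distance d=29): x=219/44 (≈4.9773) theta=3/44 (≈0.0682)
After 4 (thin lens f=39): x=219/44 (≈4.9773) theta=-17/286 (≈-0.0594)
z_focus = -x_out/theta_out = -(219/44)/(-17/286) = 2847/34 ≈ 83.7353
Rounded to 4 decimal places: z = 83.7353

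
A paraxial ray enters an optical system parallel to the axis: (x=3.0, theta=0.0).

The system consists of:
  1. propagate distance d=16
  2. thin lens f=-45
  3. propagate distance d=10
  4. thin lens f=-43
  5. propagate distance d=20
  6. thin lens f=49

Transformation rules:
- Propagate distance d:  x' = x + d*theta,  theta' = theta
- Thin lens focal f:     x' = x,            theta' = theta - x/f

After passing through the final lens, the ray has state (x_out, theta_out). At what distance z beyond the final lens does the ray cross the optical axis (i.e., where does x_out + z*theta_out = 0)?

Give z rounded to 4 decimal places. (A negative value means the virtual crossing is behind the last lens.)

Answer: -444.2872

Derivation:
Initial: x=3.0000 theta=0.0000
After 1 (propagate distance d=16): x=3.0000 theta=0.0000
After 2 (thin lens f=-45): x=3.0000 theta=1/15 (≈0.0667)
After 3 (propagate distance d=10): x=11/3 (≈3.6667) theta=1/15 (≈0.0667)
After 4 (thin lens f=-43): x=11/3 (≈3.6667) theta=98/645 (≈0.1519)
After 5 (propagate distance d=20): x=865/129 (≈6.7054) theta=98/645 (≈0.1519)
After 6 (thin lens f=49): x=865/129 (≈6.7054) theta=159/10535 (≈0.0151)
z_focus = -x_out/theta_out = -(865/129)/(159/10535) = -211925/477 ≈ -444.2872
Rounded to 4 decimal places: z = -444.2872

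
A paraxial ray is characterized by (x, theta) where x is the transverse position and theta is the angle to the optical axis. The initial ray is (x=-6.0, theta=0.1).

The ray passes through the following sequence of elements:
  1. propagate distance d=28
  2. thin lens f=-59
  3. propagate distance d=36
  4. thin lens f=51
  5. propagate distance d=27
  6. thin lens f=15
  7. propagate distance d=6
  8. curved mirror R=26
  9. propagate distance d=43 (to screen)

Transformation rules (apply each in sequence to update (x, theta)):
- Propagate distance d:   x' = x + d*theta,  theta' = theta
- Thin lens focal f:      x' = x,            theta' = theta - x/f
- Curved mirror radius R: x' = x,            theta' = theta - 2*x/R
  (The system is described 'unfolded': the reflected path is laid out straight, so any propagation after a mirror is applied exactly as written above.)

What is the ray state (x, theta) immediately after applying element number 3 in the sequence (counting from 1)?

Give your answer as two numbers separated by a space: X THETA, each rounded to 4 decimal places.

Initial: x=-6.0000 theta=0.1000
After 1 (propagate distance d=28): x=-3.2000 theta=0.1000
After 2 (thin lens f=-59): x=-3.2000 theta=27/590 (≈0.0458)
After 3 (propagate distance d=36): x=-458/295 (≈-1.5525) theta=27/590 (≈0.0458)
Rounded to 4 decimal places: x = -1.5525, theta = 0.0458

Answer: -1.5525 0.0458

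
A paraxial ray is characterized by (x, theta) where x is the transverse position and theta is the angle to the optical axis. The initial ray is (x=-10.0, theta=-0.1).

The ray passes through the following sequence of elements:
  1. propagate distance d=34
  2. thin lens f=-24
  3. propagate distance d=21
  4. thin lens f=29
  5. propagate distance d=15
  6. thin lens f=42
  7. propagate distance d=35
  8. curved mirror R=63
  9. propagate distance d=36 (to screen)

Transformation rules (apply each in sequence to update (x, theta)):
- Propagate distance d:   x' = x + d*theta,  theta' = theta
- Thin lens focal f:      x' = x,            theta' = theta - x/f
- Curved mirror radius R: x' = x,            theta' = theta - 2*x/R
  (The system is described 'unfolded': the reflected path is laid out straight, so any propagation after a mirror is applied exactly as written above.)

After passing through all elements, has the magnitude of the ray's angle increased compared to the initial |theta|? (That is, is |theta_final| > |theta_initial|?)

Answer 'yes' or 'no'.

Answer: yes

Derivation:
Initial: x=-10.0000 theta=-0.1000
After 1 (propagate distance d=34): x=-13.4000 theta=-0.1000
After 2 (thin lens f=-24): x=-13.4000 theta=-79/120 (≈-0.6583)
After 3 (propagate distance d=21): x=-27.2250 theta=-79/120 (≈-0.6583)
After 4 (thin lens f=29): x=-27.2250 theta=122/435 (≈0.2805)
After 5 (propagate distance d=15): x=-26701/1160 (≈-23.0181) theta=122/435 (≈0.2805)
After 6 (thin lens f=42): x=-26701/1160 (≈-23.0181) theta=2691/3248 (≈0.8285)
After 7 (propagate distance d=35): x=13873/2320 (≈5.9797) theta=2691/3248 (≈0.8285)
After 8 (curved mirror R=63): x=13873/2320 (≈5.9797) theta=93349/146160 (≈0.6387)
After 9 (propagate distance d=36 (to screen)): x=470507/16240 (≈28.9721) theta=93349/146160 (≈0.6387)
|theta_initial|=0.1000 |theta_final|=93349/146160 (≈0.6387) -> increased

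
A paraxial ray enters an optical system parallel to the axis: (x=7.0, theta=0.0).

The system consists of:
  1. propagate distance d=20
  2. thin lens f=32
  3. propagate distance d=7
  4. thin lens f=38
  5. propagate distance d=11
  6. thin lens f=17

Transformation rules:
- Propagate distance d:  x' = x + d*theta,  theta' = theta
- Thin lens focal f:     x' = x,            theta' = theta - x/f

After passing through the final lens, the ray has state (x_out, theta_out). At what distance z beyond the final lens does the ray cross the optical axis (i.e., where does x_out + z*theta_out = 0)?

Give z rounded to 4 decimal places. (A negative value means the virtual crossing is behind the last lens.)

Answer: 3.2899

Derivation:
Initial: x=7.0000 theta=0.0000
After 1 (propagate distance d=20): x=7.0000 theta=0.0000
After 2 (thin lens f=32): x=7.0000 theta=-7/32 (≈-0.2188)
After 3 (propagate distance d=7): x=175/32 (≈5.4688) theta=-7/32 (≈-0.2188)
After 4 (thin lens f=38): x=175/32 (≈5.4688) theta=-441/1216 (≈-0.3627)
After 5 (propagate distance d=11): x=1799/1216 (≈1.4794) theta=-441/1216 (≈-0.3627)
After 6 (thin lens f=17): x=1799/1216 (≈1.4794) theta=-581/1292 (≈-0.4497)
z_focus = -x_out/theta_out = -(1799/1216)/(-581/1292) = 4369/1328 ≈ 3.2899
Rounded to 4 decimal places: z = 3.2899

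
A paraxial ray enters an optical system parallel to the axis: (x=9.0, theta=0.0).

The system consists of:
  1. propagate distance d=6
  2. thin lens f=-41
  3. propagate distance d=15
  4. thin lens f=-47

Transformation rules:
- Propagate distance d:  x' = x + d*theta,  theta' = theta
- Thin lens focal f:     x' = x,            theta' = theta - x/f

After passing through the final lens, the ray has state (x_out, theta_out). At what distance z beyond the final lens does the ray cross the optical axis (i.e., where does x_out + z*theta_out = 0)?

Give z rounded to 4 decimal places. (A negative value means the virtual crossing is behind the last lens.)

Answer: -25.5534

Derivation:
Initial: x=9.0000 theta=0.0000
After 1 (propagate distance d=6): x=9.0000 theta=0.0000
After 2 (thin lens f=-41): x=9.0000 theta=9/41 (≈0.2195)
After 3 (propagate distance d=15): x=504/41 (≈12.2927) theta=9/41 (≈0.2195)
After 4 (thin lens f=-47): x=504/41 (≈12.2927) theta=927/1927 (≈0.4811)
z_focus = -x_out/theta_out = -(504/41)/(927/1927) = -2632/103 ≈ -25.5534
Rounded to 4 decimal places: z = -25.5534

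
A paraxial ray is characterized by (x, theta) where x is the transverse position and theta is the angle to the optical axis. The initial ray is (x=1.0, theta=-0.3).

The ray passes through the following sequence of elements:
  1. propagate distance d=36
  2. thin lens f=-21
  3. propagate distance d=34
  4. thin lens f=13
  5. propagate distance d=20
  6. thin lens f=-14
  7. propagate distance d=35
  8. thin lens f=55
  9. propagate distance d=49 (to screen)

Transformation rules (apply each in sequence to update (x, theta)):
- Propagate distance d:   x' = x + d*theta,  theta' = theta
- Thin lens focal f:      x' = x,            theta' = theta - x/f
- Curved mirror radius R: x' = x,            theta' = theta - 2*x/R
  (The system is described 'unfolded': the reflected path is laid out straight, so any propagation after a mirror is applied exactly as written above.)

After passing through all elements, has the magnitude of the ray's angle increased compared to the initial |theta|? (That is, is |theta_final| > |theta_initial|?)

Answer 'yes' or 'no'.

Initial: x=1.0000 theta=-0.3000
After 1 (propagate distance d=36): x=-9.8000 theta=-0.3000
After 2 (thin lens f=-21): x=-9.8000 theta=-23/30 (≈-0.7667)
After 3 (propagate distance d=34): x=-538/15 (≈-35.8667) theta=-23/30 (≈-0.7667)
After 4 (thin lens f=13): x=-538/15 (≈-35.8667) theta=259/130 (≈1.9923)
After 5 (propagate distance d=20): x=776/195 (≈3.9795) theta=259/130 (≈1.9923)
After 6 (thin lens f=-14): x=776/195 (≈3.9795) theta=1243/546 (≈2.2766)
After 7 (propagate distance d=35): x=32627/390 (≈83.6590) theta=1243/546 (≈2.2766)
After 8 (thin lens f=55): x=32627/390 (≈83.6590) theta=18906/25025 (≈0.7555)
After 9 (propagate distance d=49 (to screen)): x=2588537/21450 (≈120.6777) theta=18906/25025 (≈0.7555)
|theta_initial|=0.3000 |theta_final|=18906/25025 (≈0.7555) -> increased

Answer: yes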